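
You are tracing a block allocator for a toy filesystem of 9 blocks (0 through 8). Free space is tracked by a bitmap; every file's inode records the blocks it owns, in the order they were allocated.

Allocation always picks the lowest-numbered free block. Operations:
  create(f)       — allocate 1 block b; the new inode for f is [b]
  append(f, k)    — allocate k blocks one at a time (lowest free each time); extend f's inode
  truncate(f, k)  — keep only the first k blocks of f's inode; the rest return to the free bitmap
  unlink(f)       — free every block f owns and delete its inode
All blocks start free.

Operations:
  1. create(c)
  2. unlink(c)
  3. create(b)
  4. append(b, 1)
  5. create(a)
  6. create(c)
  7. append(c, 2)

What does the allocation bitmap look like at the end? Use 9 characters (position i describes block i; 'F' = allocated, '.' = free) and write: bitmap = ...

bitmap = FFFFFF...

after create(c) → c:[0]  free=[F........]
after unlink(c) →   free=[.........]
after create(b) → b:[0]  free=[F........]
after append(b, 1) → b:[0, 1]  free=[FF.......]
after create(a) → a:[2], b:[0, 1]  free=[FFF......]
after create(c) → a:[2], b:[0, 1], c:[3]  free=[FFFF.....]
after append(c, 2) → a:[2], b:[0, 1], c:[3, 4, 5]  free=[FFFFFF...]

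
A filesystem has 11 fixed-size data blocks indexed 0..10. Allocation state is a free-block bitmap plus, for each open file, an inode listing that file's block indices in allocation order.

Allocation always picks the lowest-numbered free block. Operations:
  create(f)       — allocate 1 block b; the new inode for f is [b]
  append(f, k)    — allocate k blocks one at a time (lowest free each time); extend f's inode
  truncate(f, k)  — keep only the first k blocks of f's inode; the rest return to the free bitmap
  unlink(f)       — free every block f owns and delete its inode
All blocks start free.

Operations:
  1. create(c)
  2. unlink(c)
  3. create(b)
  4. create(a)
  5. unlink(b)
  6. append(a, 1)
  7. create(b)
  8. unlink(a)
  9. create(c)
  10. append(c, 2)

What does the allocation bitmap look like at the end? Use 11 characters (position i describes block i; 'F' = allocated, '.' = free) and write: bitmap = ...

bitmap = FFFF.......

  1. create(c)  ⇒  F..........  {c→[0]}
  2. unlink(c)  ⇒  ...........  {}
  3. create(b)  ⇒  F..........  {b→[0]}
  4. create(a)  ⇒  FF.........  {a→[1]; b→[0]}
  5. unlink(b)  ⇒  .F.........  {a→[1]}
  6. append(a, 1)  ⇒  FF.........  {a→[1, 0]}
  7. create(b)  ⇒  FFF........  {a→[1, 0]; b→[2]}
  8. unlink(a)  ⇒  ..F........  {b→[2]}
  9. create(c)  ⇒  F.F........  {b→[2]; c→[0]}
  10. append(c, 2)  ⇒  FFFF.......  {b→[2]; c→[0, 1, 3]}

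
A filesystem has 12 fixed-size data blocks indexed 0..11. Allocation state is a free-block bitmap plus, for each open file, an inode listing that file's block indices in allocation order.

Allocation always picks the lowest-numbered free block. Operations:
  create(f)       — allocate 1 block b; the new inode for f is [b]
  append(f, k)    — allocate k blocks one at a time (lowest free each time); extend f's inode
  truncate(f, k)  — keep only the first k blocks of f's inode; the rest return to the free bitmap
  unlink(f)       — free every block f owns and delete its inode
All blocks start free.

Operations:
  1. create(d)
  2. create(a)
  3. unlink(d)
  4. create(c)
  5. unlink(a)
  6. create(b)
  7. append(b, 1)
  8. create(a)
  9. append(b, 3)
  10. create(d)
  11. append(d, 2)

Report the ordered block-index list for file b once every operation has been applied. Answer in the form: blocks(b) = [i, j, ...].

  1. create(d)  ⇒  F...........  {d→[0]}
  2. create(a)  ⇒  FF..........  {a→[1]; d→[0]}
  3. unlink(d)  ⇒  .F..........  {a→[1]}
  4. create(c)  ⇒  FF..........  {a→[1]; c→[0]}
  5. unlink(a)  ⇒  F...........  {c→[0]}
  6. create(b)  ⇒  FF..........  {b→[1]; c→[0]}
  7. append(b, 1)  ⇒  FFF.........  {b→[1, 2]; c→[0]}
  8. create(a)  ⇒  FFFF........  {a→[3]; b→[1, 2]; c→[0]}
  9. append(b, 3)  ⇒  FFFFFFF.....  {a→[3]; b→[1, 2, 4, 5, 6]; c→[0]}
  10. create(d)  ⇒  FFFFFFFF....  {a→[3]; b→[1, 2, 4, 5, 6]; c→[0]; d→[7]}
  11. append(d, 2)  ⇒  FFFFFFFFFF..  {a→[3]; b→[1, 2, 4, 5, 6]; c→[0]; d→[7, 8, 9]}

blocks(b) = [1, 2, 4, 5, 6]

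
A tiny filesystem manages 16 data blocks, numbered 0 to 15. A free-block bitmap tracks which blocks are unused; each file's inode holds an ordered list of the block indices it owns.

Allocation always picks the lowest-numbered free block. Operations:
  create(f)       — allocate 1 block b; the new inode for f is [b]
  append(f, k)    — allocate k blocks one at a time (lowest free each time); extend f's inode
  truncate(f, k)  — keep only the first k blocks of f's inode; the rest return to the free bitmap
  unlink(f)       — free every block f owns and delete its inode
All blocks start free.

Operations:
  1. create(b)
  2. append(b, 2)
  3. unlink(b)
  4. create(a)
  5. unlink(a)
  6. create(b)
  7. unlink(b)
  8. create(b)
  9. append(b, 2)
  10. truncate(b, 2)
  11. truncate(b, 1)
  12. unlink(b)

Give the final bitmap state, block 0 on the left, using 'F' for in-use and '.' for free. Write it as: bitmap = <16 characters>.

[1] create(b) — b=0 (map F...............)
[2] append(b, 2) — b=0,1,2 (map FFF.............)
[3] unlink(b) —  (map ................)
[4] create(a) — a=0 (map F...............)
[5] unlink(a) —  (map ................)
[6] create(b) — b=0 (map F...............)
[7] unlink(b) —  (map ................)
[8] create(b) — b=0 (map F...............)
[9] append(b, 2) — b=0,1,2 (map FFF.............)
[10] truncate(b, 2) — b=0,1 (map FF..............)
[11] truncate(b, 1) — b=0 (map F...............)
[12] unlink(b) —  (map ................)

bitmap = ................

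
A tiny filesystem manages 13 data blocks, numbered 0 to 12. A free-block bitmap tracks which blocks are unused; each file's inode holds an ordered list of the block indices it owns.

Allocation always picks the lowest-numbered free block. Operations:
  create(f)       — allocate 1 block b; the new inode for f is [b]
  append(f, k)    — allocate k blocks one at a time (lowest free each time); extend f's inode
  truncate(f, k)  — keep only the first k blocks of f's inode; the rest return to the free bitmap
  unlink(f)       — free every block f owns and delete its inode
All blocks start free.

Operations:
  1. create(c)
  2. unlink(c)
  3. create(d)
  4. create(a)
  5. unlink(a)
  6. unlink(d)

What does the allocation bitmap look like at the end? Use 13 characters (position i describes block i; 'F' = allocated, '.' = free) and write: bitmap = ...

bitmap = .............

  1. create(c)  ⇒  F............  {c→[0]}
  2. unlink(c)  ⇒  .............  {}
  3. create(d)  ⇒  F............  {d→[0]}
  4. create(a)  ⇒  FF...........  {a→[1]; d→[0]}
  5. unlink(a)  ⇒  F............  {d→[0]}
  6. unlink(d)  ⇒  .............  {}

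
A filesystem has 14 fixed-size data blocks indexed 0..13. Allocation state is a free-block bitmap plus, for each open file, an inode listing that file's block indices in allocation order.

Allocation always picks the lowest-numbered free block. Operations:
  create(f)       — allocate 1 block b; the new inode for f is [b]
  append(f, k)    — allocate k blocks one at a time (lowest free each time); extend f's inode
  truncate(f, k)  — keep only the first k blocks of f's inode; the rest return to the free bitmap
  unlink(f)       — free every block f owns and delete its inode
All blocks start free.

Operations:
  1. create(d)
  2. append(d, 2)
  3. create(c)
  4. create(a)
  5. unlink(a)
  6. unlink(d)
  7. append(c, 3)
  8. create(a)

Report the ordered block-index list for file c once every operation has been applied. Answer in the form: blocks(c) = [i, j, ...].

after create(d) → d:[0]  free=[F.............]
after append(d, 2) → d:[0, 1, 2]  free=[FFF...........]
after create(c) → c:[3], d:[0, 1, 2]  free=[FFFF..........]
after create(a) → a:[4], c:[3], d:[0, 1, 2]  free=[FFFFF.........]
after unlink(a) → c:[3], d:[0, 1, 2]  free=[FFFF..........]
after unlink(d) → c:[3]  free=[...F..........]
after append(c, 3) → c:[3, 0, 1, 2]  free=[FFFF..........]
after create(a) → a:[4], c:[3, 0, 1, 2]  free=[FFFFF.........]

blocks(c) = [3, 0, 1, 2]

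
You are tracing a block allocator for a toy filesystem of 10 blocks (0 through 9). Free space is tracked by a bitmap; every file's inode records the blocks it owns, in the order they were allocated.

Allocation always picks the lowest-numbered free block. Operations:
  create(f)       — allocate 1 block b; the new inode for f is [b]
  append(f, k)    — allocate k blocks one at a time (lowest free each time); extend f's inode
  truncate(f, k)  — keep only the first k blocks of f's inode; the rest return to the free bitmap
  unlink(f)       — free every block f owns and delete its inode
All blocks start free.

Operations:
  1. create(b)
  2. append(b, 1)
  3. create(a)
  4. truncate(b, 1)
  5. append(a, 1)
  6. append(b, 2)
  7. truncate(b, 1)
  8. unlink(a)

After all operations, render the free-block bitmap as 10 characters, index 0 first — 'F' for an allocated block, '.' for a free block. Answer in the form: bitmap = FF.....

  1. create(b)  ⇒  F.........  {b→[0]}
  2. append(b, 1)  ⇒  FF........  {b→[0, 1]}
  3. create(a)  ⇒  FFF.......  {a→[2]; b→[0, 1]}
  4. truncate(b, 1)  ⇒  F.F.......  {a→[2]; b→[0]}
  5. append(a, 1)  ⇒  FFF.......  {a→[2, 1]; b→[0]}
  6. append(b, 2)  ⇒  FFFFF.....  {a→[2, 1]; b→[0, 3, 4]}
  7. truncate(b, 1)  ⇒  FFF.......  {a→[2, 1]; b→[0]}
  8. unlink(a)  ⇒  F.........  {b→[0]}

bitmap = F.........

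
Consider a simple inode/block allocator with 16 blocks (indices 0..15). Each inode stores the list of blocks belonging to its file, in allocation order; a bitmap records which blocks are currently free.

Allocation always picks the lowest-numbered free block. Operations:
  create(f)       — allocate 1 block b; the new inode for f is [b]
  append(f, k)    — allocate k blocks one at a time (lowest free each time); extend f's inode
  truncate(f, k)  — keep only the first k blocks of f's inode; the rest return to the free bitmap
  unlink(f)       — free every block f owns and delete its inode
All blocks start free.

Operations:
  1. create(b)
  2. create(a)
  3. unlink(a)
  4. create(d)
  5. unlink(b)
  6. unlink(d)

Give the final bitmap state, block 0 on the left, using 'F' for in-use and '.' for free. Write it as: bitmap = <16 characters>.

create(b): bitmap=F............... | b=[0]
create(a): bitmap=FF.............. | a=[1] b=[0]
unlink(a): bitmap=F............... | b=[0]
create(d): bitmap=FF.............. | b=[0] d=[1]
unlink(b): bitmap=.F.............. | d=[1]
unlink(d): bitmap=................ | 

bitmap = ................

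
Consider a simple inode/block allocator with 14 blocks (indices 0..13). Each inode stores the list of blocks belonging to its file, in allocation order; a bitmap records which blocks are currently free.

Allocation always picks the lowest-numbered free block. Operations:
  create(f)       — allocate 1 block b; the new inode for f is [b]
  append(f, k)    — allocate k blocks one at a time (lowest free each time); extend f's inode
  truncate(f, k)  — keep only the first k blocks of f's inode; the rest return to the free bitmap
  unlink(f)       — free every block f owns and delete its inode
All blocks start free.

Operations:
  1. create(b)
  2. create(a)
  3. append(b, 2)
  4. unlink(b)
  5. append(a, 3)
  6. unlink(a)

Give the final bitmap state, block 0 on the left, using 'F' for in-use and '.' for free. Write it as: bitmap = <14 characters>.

bitmap = ..............

after create(b) → b:[0]  free=[F.............]
after create(a) → a:[1], b:[0]  free=[FF............]
after append(b, 2) → a:[1], b:[0, 2, 3]  free=[FFFF..........]
after unlink(b) → a:[1]  free=[.F............]
after append(a, 3) → a:[1, 0, 2, 3]  free=[FFFF..........]
after unlink(a) →   free=[..............]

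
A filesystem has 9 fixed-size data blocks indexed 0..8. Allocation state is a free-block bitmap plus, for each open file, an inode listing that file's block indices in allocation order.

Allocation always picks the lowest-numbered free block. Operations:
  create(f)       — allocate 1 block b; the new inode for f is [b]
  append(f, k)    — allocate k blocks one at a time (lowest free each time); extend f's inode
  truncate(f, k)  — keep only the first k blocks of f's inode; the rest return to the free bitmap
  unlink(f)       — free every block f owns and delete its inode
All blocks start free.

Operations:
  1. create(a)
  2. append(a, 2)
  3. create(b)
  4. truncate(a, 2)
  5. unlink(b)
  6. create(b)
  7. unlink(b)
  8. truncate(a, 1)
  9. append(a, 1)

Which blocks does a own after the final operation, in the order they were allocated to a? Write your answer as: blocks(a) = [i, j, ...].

after create(a) → a:[0]  free=[F........]
after append(a, 2) → a:[0, 1, 2]  free=[FFF......]
after create(b) → a:[0, 1, 2], b:[3]  free=[FFFF.....]
after truncate(a, 2) → a:[0, 1], b:[3]  free=[FF.F.....]
after unlink(b) → a:[0, 1]  free=[FF.......]
after create(b) → a:[0, 1], b:[2]  free=[FFF......]
after unlink(b) → a:[0, 1]  free=[FF.......]
after truncate(a, 1) → a:[0]  free=[F........]
after append(a, 1) → a:[0, 1]  free=[FF.......]

blocks(a) = [0, 1]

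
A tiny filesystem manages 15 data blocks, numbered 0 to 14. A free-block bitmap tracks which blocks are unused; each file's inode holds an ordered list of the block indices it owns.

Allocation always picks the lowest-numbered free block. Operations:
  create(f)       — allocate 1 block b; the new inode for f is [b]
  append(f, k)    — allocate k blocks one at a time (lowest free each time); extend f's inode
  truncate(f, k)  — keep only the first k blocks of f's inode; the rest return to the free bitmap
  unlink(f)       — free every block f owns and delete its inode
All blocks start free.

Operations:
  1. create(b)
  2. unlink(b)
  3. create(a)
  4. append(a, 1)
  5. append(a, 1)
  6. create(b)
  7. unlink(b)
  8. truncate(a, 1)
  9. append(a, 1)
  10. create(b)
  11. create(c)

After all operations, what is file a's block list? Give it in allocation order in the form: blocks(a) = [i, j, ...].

blocks(a) = [0, 1]

after create(b) → b:[0]  free=[F..............]
after unlink(b) →   free=[...............]
after create(a) → a:[0]  free=[F..............]
after append(a, 1) → a:[0, 1]  free=[FF.............]
after append(a, 1) → a:[0, 1, 2]  free=[FFF............]
after create(b) → a:[0, 1, 2], b:[3]  free=[FFFF...........]
after unlink(b) → a:[0, 1, 2]  free=[FFF............]
after truncate(a, 1) → a:[0]  free=[F..............]
after append(a, 1) → a:[0, 1]  free=[FF.............]
after create(b) → a:[0, 1], b:[2]  free=[FFF............]
after create(c) → a:[0, 1], b:[2], c:[3]  free=[FFFF...........]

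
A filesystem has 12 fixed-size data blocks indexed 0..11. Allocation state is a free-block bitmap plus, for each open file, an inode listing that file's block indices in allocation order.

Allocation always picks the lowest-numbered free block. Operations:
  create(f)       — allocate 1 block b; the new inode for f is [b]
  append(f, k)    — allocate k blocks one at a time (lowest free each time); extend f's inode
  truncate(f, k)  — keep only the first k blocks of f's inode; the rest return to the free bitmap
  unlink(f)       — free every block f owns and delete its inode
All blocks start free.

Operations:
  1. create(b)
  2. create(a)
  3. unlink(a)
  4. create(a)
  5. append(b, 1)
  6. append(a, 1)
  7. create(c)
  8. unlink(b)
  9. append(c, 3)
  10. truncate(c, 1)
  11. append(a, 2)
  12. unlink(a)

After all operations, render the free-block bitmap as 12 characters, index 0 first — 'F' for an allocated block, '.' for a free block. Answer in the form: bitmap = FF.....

bitmap = ....F.......

create(b): bitmap=F........... | b=[0]
create(a): bitmap=FF.......... | a=[1] b=[0]
unlink(a): bitmap=F........... | b=[0]
create(a): bitmap=FF.......... | a=[1] b=[0]
append(b, 1): bitmap=FFF......... | a=[1] b=[0, 2]
append(a, 1): bitmap=FFFF........ | a=[1, 3] b=[0, 2]
create(c): bitmap=FFFFF....... | a=[1, 3] b=[0, 2] c=[4]
unlink(b): bitmap=.F.FF....... | a=[1, 3] c=[4]
append(c, 3): bitmap=FFFFFF...... | a=[1, 3] c=[4, 0, 2, 5]
truncate(c, 1): bitmap=.F.FF....... | a=[1, 3] c=[4]
append(a, 2): bitmap=FFFFF....... | a=[1, 3, 0, 2] c=[4]
unlink(a): bitmap=....F....... | c=[4]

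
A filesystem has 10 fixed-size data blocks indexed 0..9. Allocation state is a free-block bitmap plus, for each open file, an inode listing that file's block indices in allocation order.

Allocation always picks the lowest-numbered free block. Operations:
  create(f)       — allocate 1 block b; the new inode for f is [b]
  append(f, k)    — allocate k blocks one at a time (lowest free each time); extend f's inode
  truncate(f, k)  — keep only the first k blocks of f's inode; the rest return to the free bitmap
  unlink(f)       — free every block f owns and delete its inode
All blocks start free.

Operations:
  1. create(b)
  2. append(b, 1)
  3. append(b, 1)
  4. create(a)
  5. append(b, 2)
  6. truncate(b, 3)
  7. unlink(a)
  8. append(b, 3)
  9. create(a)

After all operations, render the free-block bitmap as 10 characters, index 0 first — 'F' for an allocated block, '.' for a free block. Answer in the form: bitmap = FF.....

bitmap = FFFFFFF...

after create(b) → b:[0]  free=[F.........]
after append(b, 1) → b:[0, 1]  free=[FF........]
after append(b, 1) → b:[0, 1, 2]  free=[FFF.......]
after create(a) → a:[3], b:[0, 1, 2]  free=[FFFF......]
after append(b, 2) → a:[3], b:[0, 1, 2, 4, 5]  free=[FFFFFF....]
after truncate(b, 3) → a:[3], b:[0, 1, 2]  free=[FFFF......]
after unlink(a) → b:[0, 1, 2]  free=[FFF.......]
after append(b, 3) → b:[0, 1, 2, 3, 4, 5]  free=[FFFFFF....]
after create(a) → a:[6], b:[0, 1, 2, 3, 4, 5]  free=[FFFFFFF...]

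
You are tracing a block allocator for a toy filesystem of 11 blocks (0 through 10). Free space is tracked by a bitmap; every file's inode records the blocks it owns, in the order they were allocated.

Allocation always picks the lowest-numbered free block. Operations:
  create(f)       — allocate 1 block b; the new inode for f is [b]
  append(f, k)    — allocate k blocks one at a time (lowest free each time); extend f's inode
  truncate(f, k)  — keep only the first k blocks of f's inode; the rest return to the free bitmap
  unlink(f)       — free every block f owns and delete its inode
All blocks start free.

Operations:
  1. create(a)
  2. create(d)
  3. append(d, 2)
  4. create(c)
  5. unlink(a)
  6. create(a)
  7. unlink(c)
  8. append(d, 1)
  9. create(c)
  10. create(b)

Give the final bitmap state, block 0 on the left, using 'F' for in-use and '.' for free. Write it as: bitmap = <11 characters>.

after create(a) → a:[0]  free=[F..........]
after create(d) → a:[0], d:[1]  free=[FF.........]
after append(d, 2) → a:[0], d:[1, 2, 3]  free=[FFFF.......]
after create(c) → a:[0], c:[4], d:[1, 2, 3]  free=[FFFFF......]
after unlink(a) → c:[4], d:[1, 2, 3]  free=[.FFFF......]
after create(a) → a:[0], c:[4], d:[1, 2, 3]  free=[FFFFF......]
after unlink(c) → a:[0], d:[1, 2, 3]  free=[FFFF.......]
after append(d, 1) → a:[0], d:[1, 2, 3, 4]  free=[FFFFF......]
after create(c) → a:[0], c:[5], d:[1, 2, 3, 4]  free=[FFFFFF.....]
after create(b) → a:[0], b:[6], c:[5], d:[1, 2, 3, 4]  free=[FFFFFFF....]

bitmap = FFFFFFF....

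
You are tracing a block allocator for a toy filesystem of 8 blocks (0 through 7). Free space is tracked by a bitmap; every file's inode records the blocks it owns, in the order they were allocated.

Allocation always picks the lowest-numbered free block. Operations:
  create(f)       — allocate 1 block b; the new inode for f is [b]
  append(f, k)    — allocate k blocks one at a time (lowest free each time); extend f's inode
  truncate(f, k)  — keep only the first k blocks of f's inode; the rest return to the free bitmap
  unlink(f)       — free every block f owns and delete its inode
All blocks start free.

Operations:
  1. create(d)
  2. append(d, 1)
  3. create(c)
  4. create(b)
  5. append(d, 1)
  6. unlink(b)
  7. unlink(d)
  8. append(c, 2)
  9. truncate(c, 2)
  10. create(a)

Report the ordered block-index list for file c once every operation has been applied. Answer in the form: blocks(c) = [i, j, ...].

blocks(c) = [2, 0]

after create(d) → d:[0]  free=[F.......]
after append(d, 1) → d:[0, 1]  free=[FF......]
after create(c) → c:[2], d:[0, 1]  free=[FFF.....]
after create(b) → b:[3], c:[2], d:[0, 1]  free=[FFFF....]
after append(d, 1) → b:[3], c:[2], d:[0, 1, 4]  free=[FFFFF...]
after unlink(b) → c:[2], d:[0, 1, 4]  free=[FFF.F...]
after unlink(d) → c:[2]  free=[..F.....]
after append(c, 2) → c:[2, 0, 1]  free=[FFF.....]
after truncate(c, 2) → c:[2, 0]  free=[F.F.....]
after create(a) → a:[1], c:[2, 0]  free=[FFF.....]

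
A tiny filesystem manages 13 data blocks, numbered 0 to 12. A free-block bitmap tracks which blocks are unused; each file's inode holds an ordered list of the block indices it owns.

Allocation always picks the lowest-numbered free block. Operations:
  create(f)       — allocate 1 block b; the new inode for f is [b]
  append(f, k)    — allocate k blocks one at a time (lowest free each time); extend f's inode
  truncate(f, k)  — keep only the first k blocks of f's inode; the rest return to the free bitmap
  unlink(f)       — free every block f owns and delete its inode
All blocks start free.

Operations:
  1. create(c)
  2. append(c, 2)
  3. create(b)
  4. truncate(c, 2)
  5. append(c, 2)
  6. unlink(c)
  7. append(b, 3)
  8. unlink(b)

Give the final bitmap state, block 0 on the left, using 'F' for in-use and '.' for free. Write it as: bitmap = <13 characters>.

bitmap = .............

create(c): bitmap=F............ | c=[0]
append(c, 2): bitmap=FFF.......... | c=[0, 1, 2]
create(b): bitmap=FFFF......... | b=[3] c=[0, 1, 2]
truncate(c, 2): bitmap=FF.F......... | b=[3] c=[0, 1]
append(c, 2): bitmap=FFFFF........ | b=[3] c=[0, 1, 2, 4]
unlink(c): bitmap=...F......... | b=[3]
append(b, 3): bitmap=FFFF......... | b=[3, 0, 1, 2]
unlink(b): bitmap=............. | 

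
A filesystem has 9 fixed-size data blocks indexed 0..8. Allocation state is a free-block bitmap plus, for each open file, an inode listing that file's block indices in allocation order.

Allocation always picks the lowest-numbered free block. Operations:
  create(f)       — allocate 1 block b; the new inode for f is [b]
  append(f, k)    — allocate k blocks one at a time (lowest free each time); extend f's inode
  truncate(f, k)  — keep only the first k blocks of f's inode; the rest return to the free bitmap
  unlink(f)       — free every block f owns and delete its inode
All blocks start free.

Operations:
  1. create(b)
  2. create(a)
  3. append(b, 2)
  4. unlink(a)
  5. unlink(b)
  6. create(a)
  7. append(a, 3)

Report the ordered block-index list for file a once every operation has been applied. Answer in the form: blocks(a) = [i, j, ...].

blocks(a) = [0, 1, 2, 3]

[1] create(b) — b=0 (map F........)
[2] create(a) — a=1 b=0 (map FF.......)
[3] append(b, 2) — a=1 b=0,2,3 (map FFFF.....)
[4] unlink(a) — b=0,2,3 (map F.FF.....)
[5] unlink(b) —  (map .........)
[6] create(a) — a=0 (map F........)
[7] append(a, 3) — a=0,1,2,3 (map FFFF.....)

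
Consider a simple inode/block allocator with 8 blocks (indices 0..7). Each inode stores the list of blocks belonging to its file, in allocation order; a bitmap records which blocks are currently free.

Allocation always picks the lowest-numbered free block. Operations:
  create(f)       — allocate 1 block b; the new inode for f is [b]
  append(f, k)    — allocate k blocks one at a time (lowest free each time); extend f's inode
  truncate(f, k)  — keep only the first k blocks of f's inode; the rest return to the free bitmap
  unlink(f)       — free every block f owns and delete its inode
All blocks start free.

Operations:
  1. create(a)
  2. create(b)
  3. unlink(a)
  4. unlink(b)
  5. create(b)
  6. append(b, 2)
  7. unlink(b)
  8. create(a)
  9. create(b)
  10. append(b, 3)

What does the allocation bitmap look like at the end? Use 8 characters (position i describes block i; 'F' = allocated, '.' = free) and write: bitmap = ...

bitmap = FFFFF...

  1. create(a)  ⇒  F.......  {a→[0]}
  2. create(b)  ⇒  FF......  {a→[0]; b→[1]}
  3. unlink(a)  ⇒  .F......  {b→[1]}
  4. unlink(b)  ⇒  ........  {}
  5. create(b)  ⇒  F.......  {b→[0]}
  6. append(b, 2)  ⇒  FFF.....  {b→[0, 1, 2]}
  7. unlink(b)  ⇒  ........  {}
  8. create(a)  ⇒  F.......  {a→[0]}
  9. create(b)  ⇒  FF......  {a→[0]; b→[1]}
  10. append(b, 3)  ⇒  FFFFF...  {a→[0]; b→[1, 2, 3, 4]}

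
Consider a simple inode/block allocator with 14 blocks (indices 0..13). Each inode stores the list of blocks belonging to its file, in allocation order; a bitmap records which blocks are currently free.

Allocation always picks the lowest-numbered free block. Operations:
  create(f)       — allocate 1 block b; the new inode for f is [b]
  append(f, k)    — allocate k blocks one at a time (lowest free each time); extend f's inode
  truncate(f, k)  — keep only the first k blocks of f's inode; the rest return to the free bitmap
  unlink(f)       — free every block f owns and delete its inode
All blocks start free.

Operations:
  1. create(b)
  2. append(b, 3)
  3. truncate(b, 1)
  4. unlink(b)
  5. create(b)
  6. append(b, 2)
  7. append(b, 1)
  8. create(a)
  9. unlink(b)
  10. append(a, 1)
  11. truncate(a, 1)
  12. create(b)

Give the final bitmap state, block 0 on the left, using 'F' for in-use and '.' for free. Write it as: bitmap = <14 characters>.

bitmap = F...F.........

after create(b) → b:[0]  free=[F.............]
after append(b, 3) → b:[0, 1, 2, 3]  free=[FFFF..........]
after truncate(b, 1) → b:[0]  free=[F.............]
after unlink(b) →   free=[..............]
after create(b) → b:[0]  free=[F.............]
after append(b, 2) → b:[0, 1, 2]  free=[FFF...........]
after append(b, 1) → b:[0, 1, 2, 3]  free=[FFFF..........]
after create(a) → a:[4], b:[0, 1, 2, 3]  free=[FFFFF.........]
after unlink(b) → a:[4]  free=[....F.........]
after append(a, 1) → a:[4, 0]  free=[F...F.........]
after truncate(a, 1) → a:[4]  free=[....F.........]
after create(b) → a:[4], b:[0]  free=[F...F.........]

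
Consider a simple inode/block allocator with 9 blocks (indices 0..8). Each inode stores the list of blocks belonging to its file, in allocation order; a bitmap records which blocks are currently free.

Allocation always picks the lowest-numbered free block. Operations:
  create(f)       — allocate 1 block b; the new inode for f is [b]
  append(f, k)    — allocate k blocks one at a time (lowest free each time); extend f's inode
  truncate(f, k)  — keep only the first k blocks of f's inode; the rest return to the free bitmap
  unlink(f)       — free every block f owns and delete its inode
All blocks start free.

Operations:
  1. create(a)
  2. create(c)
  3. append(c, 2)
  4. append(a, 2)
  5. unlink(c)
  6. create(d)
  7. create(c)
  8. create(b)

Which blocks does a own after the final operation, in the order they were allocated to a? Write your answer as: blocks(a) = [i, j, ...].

  1. create(a)  ⇒  F........  {a→[0]}
  2. create(c)  ⇒  FF.......  {a→[0]; c→[1]}
  3. append(c, 2)  ⇒  FFFF.....  {a→[0]; c→[1, 2, 3]}
  4. append(a, 2)  ⇒  FFFFFF...  {a→[0, 4, 5]; c→[1, 2, 3]}
  5. unlink(c)  ⇒  F...FF...  {a→[0, 4, 5]}
  6. create(d)  ⇒  FF..FF...  {a→[0, 4, 5]; d→[1]}
  7. create(c)  ⇒  FFF.FF...  {a→[0, 4, 5]; c→[2]; d→[1]}
  8. create(b)  ⇒  FFFFFF...  {a→[0, 4, 5]; b→[3]; c→[2]; d→[1]}

blocks(a) = [0, 4, 5]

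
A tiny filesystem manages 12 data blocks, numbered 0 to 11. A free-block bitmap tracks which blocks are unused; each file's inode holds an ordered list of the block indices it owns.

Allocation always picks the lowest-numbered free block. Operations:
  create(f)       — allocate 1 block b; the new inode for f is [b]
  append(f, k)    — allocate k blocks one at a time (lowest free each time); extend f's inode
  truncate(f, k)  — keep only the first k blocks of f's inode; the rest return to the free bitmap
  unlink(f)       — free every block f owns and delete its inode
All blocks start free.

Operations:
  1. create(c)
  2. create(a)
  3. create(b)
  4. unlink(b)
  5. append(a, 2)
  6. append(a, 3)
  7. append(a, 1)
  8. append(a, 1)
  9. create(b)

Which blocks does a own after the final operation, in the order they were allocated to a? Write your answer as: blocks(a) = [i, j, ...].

create(c): bitmap=F........... | c=[0]
create(a): bitmap=FF.......... | a=[1] c=[0]
create(b): bitmap=FFF......... | a=[1] b=[2] c=[0]
unlink(b): bitmap=FF.......... | a=[1] c=[0]
append(a, 2): bitmap=FFFF........ | a=[1, 2, 3] c=[0]
append(a, 3): bitmap=FFFFFFF..... | a=[1, 2, 3, 4, 5, 6] c=[0]
append(a, 1): bitmap=FFFFFFFF.... | a=[1, 2, 3, 4, 5, 6, 7] c=[0]
append(a, 1): bitmap=FFFFFFFFF... | a=[1, 2, 3, 4, 5, 6, 7, 8] c=[0]
create(b): bitmap=FFFFFFFFFF.. | a=[1, 2, 3, 4, 5, 6, 7, 8] b=[9] c=[0]

blocks(a) = [1, 2, 3, 4, 5, 6, 7, 8]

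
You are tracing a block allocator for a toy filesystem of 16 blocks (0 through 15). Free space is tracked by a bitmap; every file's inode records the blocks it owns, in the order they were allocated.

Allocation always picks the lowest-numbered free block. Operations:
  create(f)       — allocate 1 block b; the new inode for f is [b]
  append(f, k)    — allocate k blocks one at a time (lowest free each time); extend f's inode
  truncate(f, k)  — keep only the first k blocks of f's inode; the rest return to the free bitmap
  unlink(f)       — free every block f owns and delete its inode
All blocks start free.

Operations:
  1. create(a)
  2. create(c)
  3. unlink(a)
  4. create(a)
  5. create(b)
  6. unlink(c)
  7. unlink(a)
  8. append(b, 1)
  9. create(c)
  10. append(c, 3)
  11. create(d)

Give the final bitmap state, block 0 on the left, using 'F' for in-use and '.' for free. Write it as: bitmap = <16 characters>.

bitmap = FFFFFFF.........

  1. create(a)  ⇒  F...............  {a→[0]}
  2. create(c)  ⇒  FF..............  {a→[0]; c→[1]}
  3. unlink(a)  ⇒  .F..............  {c→[1]}
  4. create(a)  ⇒  FF..............  {a→[0]; c→[1]}
  5. create(b)  ⇒  FFF.............  {a→[0]; b→[2]; c→[1]}
  6. unlink(c)  ⇒  F.F.............  {a→[0]; b→[2]}
  7. unlink(a)  ⇒  ..F.............  {b→[2]}
  8. append(b, 1)  ⇒  F.F.............  {b→[2, 0]}
  9. create(c)  ⇒  FFF.............  {b→[2, 0]; c→[1]}
  10. append(c, 3)  ⇒  FFFFFF..........  {b→[2, 0]; c→[1, 3, 4, 5]}
  11. create(d)  ⇒  FFFFFFF.........  {b→[2, 0]; c→[1, 3, 4, 5]; d→[6]}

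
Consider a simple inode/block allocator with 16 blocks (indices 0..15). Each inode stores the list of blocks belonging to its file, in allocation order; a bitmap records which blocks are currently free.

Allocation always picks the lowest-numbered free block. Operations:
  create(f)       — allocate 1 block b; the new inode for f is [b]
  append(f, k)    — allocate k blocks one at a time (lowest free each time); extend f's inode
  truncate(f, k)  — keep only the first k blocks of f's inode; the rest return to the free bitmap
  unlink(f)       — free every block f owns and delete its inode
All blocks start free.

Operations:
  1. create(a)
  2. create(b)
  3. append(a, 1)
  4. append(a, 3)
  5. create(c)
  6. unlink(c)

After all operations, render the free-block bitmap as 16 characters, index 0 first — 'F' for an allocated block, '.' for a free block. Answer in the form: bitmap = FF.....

bitmap = FFFFFF..........

[1] create(a) — a=0 (map F...............)
[2] create(b) — a=0 b=1 (map FF..............)
[3] append(a, 1) — a=0,2 b=1 (map FFF.............)
[4] append(a, 3) — a=0,2,3,4,5 b=1 (map FFFFFF..........)
[5] create(c) — a=0,2,3,4,5 b=1 c=6 (map FFFFFFF.........)
[6] unlink(c) — a=0,2,3,4,5 b=1 (map FFFFFF..........)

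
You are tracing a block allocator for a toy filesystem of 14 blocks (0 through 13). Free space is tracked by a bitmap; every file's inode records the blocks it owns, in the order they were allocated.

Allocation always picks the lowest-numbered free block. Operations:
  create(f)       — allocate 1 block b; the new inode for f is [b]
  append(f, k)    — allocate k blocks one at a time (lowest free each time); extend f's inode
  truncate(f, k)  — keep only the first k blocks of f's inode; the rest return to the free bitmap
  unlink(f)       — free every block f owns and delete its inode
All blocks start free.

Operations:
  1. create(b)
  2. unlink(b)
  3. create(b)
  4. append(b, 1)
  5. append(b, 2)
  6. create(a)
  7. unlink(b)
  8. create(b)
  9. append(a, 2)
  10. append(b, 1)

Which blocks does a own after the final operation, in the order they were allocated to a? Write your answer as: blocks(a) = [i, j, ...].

blocks(a) = [4, 1, 2]

after create(b) → b:[0]  free=[F.............]
after unlink(b) →   free=[..............]
after create(b) → b:[0]  free=[F.............]
after append(b, 1) → b:[0, 1]  free=[FF............]
after append(b, 2) → b:[0, 1, 2, 3]  free=[FFFF..........]
after create(a) → a:[4], b:[0, 1, 2, 3]  free=[FFFFF.........]
after unlink(b) → a:[4]  free=[....F.........]
after create(b) → a:[4], b:[0]  free=[F...F.........]
after append(a, 2) → a:[4, 1, 2], b:[0]  free=[FFF.F.........]
after append(b, 1) → a:[4, 1, 2], b:[0, 3]  free=[FFFFF.........]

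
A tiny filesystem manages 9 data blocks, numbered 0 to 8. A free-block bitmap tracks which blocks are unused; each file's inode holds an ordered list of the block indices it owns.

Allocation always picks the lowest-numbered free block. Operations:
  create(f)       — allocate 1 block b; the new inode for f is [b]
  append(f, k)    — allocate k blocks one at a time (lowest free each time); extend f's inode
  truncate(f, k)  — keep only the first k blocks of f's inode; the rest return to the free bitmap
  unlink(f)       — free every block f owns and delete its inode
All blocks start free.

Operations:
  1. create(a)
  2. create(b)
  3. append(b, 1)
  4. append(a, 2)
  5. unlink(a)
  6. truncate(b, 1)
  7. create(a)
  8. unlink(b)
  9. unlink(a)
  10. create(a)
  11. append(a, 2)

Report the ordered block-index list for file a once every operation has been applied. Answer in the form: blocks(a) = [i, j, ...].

blocks(a) = [0, 1, 2]

create(a): bitmap=F........ | a=[0]
create(b): bitmap=FF....... | a=[0] b=[1]
append(b, 1): bitmap=FFF...... | a=[0] b=[1, 2]
append(a, 2): bitmap=FFFFF.... | a=[0, 3, 4] b=[1, 2]
unlink(a): bitmap=.FF...... | b=[1, 2]
truncate(b, 1): bitmap=.F....... | b=[1]
create(a): bitmap=FF....... | a=[0] b=[1]
unlink(b): bitmap=F........ | a=[0]
unlink(a): bitmap=......... | 
create(a): bitmap=F........ | a=[0]
append(a, 2): bitmap=FFF...... | a=[0, 1, 2]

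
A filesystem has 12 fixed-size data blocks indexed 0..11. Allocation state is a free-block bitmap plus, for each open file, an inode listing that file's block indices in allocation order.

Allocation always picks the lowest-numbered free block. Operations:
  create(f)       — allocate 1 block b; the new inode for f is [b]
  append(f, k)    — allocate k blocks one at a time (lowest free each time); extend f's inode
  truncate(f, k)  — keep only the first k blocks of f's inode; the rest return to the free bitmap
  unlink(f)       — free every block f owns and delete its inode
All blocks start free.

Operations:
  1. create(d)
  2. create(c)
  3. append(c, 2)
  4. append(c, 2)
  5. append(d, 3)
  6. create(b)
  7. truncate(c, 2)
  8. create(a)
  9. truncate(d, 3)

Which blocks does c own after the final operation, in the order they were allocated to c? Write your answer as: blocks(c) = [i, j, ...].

blocks(c) = [1, 2]

  1. create(d)  ⇒  F...........  {d→[0]}
  2. create(c)  ⇒  FF..........  {c→[1]; d→[0]}
  3. append(c, 2)  ⇒  FFFF........  {c→[1, 2, 3]; d→[0]}
  4. append(c, 2)  ⇒  FFFFFF......  {c→[1, 2, 3, 4, 5]; d→[0]}
  5. append(d, 3)  ⇒  FFFFFFFFF...  {c→[1, 2, 3, 4, 5]; d→[0, 6, 7, 8]}
  6. create(b)  ⇒  FFFFFFFFFF..  {b→[9]; c→[1, 2, 3, 4, 5]; d→[0, 6, 7, 8]}
  7. truncate(c, 2)  ⇒  FFF...FFFF..  {b→[9]; c→[1, 2]; d→[0, 6, 7, 8]}
  8. create(a)  ⇒  FFFF..FFFF..  {a→[3]; b→[9]; c→[1, 2]; d→[0, 6, 7, 8]}
  9. truncate(d, 3)  ⇒  FFFF..FF.F..  {a→[3]; b→[9]; c→[1, 2]; d→[0, 6, 7]}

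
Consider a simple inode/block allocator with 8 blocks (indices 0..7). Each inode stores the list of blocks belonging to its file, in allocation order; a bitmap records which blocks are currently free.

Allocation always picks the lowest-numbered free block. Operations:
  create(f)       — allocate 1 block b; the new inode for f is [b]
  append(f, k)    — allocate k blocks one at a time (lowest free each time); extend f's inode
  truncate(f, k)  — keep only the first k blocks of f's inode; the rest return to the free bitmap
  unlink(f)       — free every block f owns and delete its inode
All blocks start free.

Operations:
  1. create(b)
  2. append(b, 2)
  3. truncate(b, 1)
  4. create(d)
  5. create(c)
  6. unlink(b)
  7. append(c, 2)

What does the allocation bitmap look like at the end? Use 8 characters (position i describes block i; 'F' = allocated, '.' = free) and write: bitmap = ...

create(b): bitmap=F....... | b=[0]
append(b, 2): bitmap=FFF..... | b=[0, 1, 2]
truncate(b, 1): bitmap=F....... | b=[0]
create(d): bitmap=FF...... | b=[0] d=[1]
create(c): bitmap=FFF..... | b=[0] c=[2] d=[1]
unlink(b): bitmap=.FF..... | c=[2] d=[1]
append(c, 2): bitmap=FFFF.... | c=[2, 0, 3] d=[1]

bitmap = FFFF....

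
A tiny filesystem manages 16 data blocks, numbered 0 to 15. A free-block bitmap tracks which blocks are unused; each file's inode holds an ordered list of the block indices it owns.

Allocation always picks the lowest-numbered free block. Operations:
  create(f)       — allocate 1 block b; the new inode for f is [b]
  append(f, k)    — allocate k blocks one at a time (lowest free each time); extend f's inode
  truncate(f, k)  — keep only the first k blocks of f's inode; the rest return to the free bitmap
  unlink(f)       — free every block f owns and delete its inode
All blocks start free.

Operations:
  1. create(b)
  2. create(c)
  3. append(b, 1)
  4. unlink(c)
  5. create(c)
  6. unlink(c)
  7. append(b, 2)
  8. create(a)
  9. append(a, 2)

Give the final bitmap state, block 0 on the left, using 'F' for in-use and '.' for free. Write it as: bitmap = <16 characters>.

bitmap = FFFFFFF.........

create(b): bitmap=F............... | b=[0]
create(c): bitmap=FF.............. | b=[0] c=[1]
append(b, 1): bitmap=FFF............. | b=[0, 2] c=[1]
unlink(c): bitmap=F.F............. | b=[0, 2]
create(c): bitmap=FFF............. | b=[0, 2] c=[1]
unlink(c): bitmap=F.F............. | b=[0, 2]
append(b, 2): bitmap=FFFF............ | b=[0, 2, 1, 3]
create(a): bitmap=FFFFF........... | a=[4] b=[0, 2, 1, 3]
append(a, 2): bitmap=FFFFFFF......... | a=[4, 5, 6] b=[0, 2, 1, 3]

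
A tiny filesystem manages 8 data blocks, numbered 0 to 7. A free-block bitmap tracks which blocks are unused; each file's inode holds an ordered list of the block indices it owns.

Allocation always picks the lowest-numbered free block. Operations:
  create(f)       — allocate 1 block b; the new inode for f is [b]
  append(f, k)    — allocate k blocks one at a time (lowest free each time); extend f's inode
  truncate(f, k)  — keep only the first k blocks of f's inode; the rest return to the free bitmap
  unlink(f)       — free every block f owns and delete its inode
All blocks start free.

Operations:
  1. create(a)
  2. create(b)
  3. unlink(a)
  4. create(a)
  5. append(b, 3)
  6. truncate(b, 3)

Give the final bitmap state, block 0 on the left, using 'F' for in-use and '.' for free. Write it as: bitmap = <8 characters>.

bitmap = FFFF....

after create(a) → a:[0]  free=[F.......]
after create(b) → a:[0], b:[1]  free=[FF......]
after unlink(a) → b:[1]  free=[.F......]
after create(a) → a:[0], b:[1]  free=[FF......]
after append(b, 3) → a:[0], b:[1, 2, 3, 4]  free=[FFFFF...]
after truncate(b, 3) → a:[0], b:[1, 2, 3]  free=[FFFF....]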